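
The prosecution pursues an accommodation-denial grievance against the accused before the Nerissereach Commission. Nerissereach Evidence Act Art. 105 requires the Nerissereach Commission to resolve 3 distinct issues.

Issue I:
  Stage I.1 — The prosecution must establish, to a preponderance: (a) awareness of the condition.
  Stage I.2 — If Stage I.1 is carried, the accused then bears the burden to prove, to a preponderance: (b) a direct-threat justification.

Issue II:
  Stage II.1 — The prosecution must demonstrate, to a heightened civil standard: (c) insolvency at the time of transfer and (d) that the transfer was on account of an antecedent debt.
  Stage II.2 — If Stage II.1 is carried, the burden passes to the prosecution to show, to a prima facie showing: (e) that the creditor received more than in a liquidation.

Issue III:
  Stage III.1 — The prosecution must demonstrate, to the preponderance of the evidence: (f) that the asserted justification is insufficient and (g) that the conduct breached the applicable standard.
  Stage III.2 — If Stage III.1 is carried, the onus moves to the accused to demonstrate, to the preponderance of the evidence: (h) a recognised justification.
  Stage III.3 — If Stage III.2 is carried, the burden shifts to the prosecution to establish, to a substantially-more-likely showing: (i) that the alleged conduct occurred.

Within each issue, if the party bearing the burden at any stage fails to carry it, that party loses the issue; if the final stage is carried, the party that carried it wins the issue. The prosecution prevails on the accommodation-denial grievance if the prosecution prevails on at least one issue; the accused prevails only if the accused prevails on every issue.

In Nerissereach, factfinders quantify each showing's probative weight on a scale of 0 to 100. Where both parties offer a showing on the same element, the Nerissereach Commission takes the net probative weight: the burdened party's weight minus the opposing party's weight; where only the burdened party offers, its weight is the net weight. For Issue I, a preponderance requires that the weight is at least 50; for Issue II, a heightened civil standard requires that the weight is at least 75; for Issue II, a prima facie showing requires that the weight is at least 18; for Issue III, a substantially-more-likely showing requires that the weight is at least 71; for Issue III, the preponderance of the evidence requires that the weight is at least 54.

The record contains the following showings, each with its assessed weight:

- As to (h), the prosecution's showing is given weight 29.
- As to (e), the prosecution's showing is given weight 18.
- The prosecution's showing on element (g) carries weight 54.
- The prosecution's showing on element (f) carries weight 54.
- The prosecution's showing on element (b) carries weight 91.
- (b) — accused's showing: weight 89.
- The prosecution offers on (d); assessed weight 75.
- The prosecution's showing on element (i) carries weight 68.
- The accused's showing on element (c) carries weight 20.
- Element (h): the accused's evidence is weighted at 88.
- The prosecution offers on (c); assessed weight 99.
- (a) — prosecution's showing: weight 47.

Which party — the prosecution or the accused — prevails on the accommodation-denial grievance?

— Issue I —
Stage I.1 (prosecution, a preponderance, weight is at least 50): (a) 47 < 50 — fails.
  Stage I.1 not carried; the prosecution fails its burden.
The analysis ends at Stage I.1; the accused prevails on this issue.
— Issue II —
Stage II.1 — burden on prosecution; standard: a heightened civil standard (weight is at least 75).
    (c): 99 − 20 = 79 ≥ 75 [met]
    (d): 75 ≥ 75 [met]
  All elements met. The prosecution retains the burden for Stage II.2.
Stage II.2 — burden on prosecution; standard: a prima facie showing (weight is at least 18).
    (e): 18 ≥ 18 [met]
  The prosecution carries the last stage.
Every stage carried; the prosecution prevails on this issue.
— Issue III —
Stage III.1 — burden on prosecution; standard: the preponderance of the evidence (weight is at least 54).
    (f): 54 ≥ 54 [met]
    (g): 54 ≥ 54 [met]
  All elements met. The burden passes to the accused.
Stage III.2 — burden on accused; standard: the preponderance of the evidence (weight is at least 54).
    (h): 88 − 29 = 59 ≥ 54 [met]
  Stage III.2 carried; the burden shifts to the prosecution.
Stage III.3 — burden on prosecution; standard: a substantially-more-likely showing (weight is at least 71).
    (i): 68 < 71 [not met]
  Not every element is met, so the prosecution fails to carry Stage III.3.
The accused prevails on this issue.
Per-issue: Issue I → accused; Issue II → prosecution; Issue III → accused. The prosecution must prevail on at least one issue; overall, the prosecution prevails.

prosecution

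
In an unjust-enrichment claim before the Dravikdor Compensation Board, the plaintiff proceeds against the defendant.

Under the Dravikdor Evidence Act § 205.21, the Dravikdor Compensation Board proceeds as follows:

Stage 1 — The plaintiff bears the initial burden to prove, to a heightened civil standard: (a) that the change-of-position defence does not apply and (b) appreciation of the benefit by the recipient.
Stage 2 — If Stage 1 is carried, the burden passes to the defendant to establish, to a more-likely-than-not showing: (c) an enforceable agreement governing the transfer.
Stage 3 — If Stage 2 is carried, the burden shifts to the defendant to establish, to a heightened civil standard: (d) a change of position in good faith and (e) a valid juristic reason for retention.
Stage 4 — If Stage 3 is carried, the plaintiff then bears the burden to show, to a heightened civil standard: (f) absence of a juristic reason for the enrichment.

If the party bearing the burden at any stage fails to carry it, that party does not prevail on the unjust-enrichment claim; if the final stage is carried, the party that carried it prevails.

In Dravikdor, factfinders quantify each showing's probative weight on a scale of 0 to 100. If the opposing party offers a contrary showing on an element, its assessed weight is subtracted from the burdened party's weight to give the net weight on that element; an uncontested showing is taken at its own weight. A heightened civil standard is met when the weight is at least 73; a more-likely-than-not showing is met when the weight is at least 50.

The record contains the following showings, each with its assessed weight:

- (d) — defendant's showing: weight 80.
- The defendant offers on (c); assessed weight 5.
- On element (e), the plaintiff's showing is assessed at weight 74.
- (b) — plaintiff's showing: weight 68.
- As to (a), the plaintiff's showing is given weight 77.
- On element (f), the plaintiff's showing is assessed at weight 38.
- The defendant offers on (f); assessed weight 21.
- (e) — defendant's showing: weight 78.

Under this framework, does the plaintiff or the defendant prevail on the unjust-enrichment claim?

defendant

At Stage 1 the plaintiff must meet a heightened civil standard (weight is at least 73): on (a) the weight is 77, which does reach 73, so (a) meets the standard; on (b) the weight is 68, < 73, so (b) does not meet the standard.
  The plaintiff does not carry Stage 1.
The analysis ends at Stage 1; the defendant prevails.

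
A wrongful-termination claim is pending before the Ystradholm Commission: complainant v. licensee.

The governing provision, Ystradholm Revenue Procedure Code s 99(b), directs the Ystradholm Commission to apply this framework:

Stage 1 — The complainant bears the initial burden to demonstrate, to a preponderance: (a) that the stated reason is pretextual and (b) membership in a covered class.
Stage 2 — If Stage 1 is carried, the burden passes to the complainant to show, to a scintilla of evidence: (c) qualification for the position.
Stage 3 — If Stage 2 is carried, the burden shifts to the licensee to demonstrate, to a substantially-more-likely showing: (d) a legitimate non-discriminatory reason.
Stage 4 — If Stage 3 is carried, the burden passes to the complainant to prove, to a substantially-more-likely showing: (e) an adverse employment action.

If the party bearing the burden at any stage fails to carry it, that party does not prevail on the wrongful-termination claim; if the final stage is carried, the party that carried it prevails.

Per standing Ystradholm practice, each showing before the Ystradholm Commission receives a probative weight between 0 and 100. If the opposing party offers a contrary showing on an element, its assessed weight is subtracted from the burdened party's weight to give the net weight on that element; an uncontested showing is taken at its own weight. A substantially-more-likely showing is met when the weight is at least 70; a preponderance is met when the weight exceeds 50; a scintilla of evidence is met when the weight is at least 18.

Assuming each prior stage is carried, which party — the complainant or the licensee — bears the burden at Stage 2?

complainant

Stage 2's rule assigns the burden to the complainant (to a scintilla of evidence).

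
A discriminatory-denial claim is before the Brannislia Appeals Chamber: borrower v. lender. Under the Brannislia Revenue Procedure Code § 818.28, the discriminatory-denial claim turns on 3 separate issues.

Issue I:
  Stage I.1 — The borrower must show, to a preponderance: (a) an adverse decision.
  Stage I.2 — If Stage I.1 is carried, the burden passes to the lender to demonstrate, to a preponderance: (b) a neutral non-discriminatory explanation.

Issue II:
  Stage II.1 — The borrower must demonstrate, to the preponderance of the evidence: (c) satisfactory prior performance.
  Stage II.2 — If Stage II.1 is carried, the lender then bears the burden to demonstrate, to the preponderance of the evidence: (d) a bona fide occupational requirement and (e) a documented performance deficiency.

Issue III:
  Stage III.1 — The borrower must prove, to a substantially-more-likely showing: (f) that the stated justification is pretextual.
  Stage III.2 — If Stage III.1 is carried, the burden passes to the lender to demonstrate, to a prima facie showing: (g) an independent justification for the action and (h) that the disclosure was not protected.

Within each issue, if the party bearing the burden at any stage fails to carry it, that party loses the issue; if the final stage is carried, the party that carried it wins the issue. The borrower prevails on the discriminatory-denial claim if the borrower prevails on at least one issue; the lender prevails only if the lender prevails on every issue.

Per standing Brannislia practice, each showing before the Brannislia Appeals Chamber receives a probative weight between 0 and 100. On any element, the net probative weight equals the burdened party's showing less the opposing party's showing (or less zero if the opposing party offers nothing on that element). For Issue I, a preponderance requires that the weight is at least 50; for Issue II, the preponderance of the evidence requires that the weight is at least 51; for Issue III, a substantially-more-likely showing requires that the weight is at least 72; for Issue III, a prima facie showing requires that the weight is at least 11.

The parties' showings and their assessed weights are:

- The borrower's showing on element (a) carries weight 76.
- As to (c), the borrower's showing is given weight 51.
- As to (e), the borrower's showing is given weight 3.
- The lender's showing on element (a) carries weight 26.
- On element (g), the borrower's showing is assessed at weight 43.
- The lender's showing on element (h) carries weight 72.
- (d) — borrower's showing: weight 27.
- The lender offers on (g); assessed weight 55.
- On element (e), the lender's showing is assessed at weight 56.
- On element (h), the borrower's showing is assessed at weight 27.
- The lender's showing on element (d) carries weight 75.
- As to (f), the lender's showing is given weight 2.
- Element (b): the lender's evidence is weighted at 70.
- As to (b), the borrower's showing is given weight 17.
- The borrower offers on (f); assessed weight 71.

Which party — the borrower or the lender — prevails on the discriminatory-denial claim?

borrower

— Issue I —
At Stage I.1 the borrower must meet a preponderance (weight is at least 50): on (a) the weight is 76 less the opposing 26 gives net 50, ≥ 50, so (a) meets the standard.
  Stage I.1 is satisfied; the onus moves to the lender.
At Stage I.2 the lender must meet a preponderance (weight is at least 50): on (b) the weight is 70 less the opposing 17 gives net 53, ≥ 50, so (b) meets the standard.
  Stage I.2 carried; the final stage is satisfied.
Every stage carried; the lender prevails on this issue.
— Issue II —
Stage II.1 — burden on borrower; standard: the preponderance of the evidence (weight is at least 51).
    (c): 51 ≥ 51 [met]
  Stage II.1 is satisfied; the onus moves to the lender.
Stage II.2 — burden on lender; standard: the preponderance of the evidence (weight is at least 51).
    (d): 75 − 27 = 48 < 51 [not met]
    (e): 56 − 3 = 53 ≥ 51 [met]
  Not every element is met, so the lender fails to carry Stage II.2.
The analysis ends at Stage II.2; the borrower prevails on this issue.
— Issue III —
Stage III.1 — burden on borrower; standard: a substantially-more-likely showing (weight is at least 72).
    (f): 71 − 2 = 69 < 72 [not met]
  The borrower does not carry Stage III.1.
The lender prevails on this issue.
Per-issue: Issue I → lender; Issue II → borrower; Issue III → lender. The borrower must prevail on at least one issue; overall, the borrower prevails.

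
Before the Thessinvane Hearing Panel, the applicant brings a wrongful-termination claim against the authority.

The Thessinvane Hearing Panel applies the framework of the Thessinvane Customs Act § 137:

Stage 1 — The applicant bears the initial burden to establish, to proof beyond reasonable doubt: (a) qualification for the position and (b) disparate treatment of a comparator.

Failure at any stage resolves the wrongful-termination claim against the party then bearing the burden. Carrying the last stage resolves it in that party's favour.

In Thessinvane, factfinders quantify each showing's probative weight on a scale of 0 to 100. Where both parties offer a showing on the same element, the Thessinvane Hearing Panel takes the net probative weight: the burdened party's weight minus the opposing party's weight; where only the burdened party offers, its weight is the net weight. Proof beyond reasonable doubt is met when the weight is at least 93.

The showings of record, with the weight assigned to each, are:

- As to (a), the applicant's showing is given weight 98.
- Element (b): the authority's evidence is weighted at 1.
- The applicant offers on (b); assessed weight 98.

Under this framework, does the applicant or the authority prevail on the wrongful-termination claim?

applicant

Stage 1 — burden on applicant; standard: proof beyond reasonable doubt (weight is at least 93).
    (a): 98 ≥ 93 [met]
    (b): 98 − 1 = 97 ≥ 93 [met]
  The applicant carries the last stage.
With every stage satisfied, the applicant prevails.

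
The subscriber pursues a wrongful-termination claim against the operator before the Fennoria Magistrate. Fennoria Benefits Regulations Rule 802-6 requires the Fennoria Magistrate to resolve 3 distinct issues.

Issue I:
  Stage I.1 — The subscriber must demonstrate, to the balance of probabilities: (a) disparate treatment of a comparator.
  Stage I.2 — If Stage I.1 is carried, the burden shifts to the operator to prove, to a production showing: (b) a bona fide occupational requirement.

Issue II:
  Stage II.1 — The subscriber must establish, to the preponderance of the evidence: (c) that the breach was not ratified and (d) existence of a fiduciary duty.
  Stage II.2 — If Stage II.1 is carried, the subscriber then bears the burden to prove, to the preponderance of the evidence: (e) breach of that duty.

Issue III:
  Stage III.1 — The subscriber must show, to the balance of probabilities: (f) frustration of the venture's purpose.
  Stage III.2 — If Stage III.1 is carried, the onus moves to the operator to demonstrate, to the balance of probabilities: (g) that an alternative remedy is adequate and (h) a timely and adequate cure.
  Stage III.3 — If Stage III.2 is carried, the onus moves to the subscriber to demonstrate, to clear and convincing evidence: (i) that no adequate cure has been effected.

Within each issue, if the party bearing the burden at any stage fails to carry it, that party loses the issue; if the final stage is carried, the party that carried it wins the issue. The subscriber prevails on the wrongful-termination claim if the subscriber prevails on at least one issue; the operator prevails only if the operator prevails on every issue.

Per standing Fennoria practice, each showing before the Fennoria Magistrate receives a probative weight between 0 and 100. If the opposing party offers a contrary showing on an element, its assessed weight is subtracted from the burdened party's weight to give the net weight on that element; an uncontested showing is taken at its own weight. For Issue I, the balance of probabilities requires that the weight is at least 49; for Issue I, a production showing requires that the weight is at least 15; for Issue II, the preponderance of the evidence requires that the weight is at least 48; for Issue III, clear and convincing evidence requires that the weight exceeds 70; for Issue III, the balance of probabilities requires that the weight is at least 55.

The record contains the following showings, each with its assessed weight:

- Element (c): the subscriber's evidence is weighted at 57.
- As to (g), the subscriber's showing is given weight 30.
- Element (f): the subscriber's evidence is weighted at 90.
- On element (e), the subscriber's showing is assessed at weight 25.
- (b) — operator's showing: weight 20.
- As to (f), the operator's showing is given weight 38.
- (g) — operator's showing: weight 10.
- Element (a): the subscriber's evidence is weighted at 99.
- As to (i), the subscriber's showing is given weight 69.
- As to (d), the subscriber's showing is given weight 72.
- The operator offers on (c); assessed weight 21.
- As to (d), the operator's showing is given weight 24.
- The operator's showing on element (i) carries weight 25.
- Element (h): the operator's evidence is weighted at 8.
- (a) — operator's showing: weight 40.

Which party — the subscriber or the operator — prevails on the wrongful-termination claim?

— Issue I —
Stage I.1 — burden on subscriber; standard: the balance of probabilities (weight is at least 49).
    (a): 99 − 40 = 59 ≥ 49 [met]
  All elements met. The burden passes to the operator.
Stage I.2 — burden on operator; standard: a production showing (weight is at least 15).
    (b): 20 ≥ 15 [met]
  Stage I.2 carried; the final stage is satisfied.
Every stage carried; the operator prevails on this issue.
— Issue II —
Stage II.1 — burden on subscriber; standard: the preponderance of the evidence (weight is at least 48).
    (c): 57 − 21 = 36 < 48 [not met]
    (d): 72 − 24 = 48 ≥ 48 [met]
  The subscriber does not carry Stage II.1.
The analysis ends at Stage II.1; the operator prevails on this issue.
— Issue III —
Stage III.1 — burden on subscriber; standard: the balance of probabilities (weight is at least 55).
    (f): 90 − 38 = 52 < 55 [not met]
  Not every element is met, so the subscriber fails to carry Stage III.1.
The operator prevails on this issue.
Per-issue: Issue I → operator; Issue II → operator; Issue III → operator. The subscriber must prevail on at least one issue; overall, the operator prevails.

operator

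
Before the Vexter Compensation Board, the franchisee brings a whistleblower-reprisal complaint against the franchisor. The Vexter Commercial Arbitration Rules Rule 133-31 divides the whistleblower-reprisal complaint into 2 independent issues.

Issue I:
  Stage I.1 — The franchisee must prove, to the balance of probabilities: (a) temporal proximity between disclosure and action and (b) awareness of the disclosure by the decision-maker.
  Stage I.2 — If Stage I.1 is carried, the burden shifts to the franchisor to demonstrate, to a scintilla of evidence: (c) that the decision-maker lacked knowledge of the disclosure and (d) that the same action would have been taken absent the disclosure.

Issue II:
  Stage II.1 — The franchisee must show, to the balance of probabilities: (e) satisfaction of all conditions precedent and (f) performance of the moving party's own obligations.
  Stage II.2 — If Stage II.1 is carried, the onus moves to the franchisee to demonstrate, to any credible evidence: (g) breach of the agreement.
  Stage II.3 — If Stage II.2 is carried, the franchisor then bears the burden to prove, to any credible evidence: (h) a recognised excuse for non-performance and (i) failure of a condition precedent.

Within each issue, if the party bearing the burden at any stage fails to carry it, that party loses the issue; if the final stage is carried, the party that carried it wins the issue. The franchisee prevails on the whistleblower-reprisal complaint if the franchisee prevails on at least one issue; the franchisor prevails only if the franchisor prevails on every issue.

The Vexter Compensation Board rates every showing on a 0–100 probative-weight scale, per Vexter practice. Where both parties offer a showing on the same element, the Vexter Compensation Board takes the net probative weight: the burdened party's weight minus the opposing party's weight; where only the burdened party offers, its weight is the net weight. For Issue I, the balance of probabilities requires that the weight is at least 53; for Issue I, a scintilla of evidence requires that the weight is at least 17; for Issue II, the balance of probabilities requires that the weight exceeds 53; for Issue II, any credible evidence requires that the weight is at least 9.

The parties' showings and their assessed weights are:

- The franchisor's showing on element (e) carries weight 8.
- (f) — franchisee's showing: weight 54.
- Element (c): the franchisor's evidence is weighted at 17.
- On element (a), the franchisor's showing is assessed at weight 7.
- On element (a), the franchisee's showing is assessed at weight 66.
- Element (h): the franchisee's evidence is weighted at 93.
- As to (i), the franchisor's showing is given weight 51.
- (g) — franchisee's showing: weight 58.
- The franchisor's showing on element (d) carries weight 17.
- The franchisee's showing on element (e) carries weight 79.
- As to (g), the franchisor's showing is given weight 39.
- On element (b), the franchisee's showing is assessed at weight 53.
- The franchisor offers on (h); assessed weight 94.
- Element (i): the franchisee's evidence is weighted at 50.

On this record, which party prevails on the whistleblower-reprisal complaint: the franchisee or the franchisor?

— Issue I —
At Stage I.1 the franchisee must meet the balance of probabilities (weight is at least 53): on (a) the weight is 66 less the opposing 7 gives net 59, ≥ 53, so (a) meets the standard; on (b) the weight is 53, ≥ 53, so (b) meets the standard.
  All elements met. The burden passes to the franchisor.
At Stage I.2 the franchisor must meet a scintilla of evidence (weight is at least 17): on (c) the weight is 17, which does reach 17, so (c) meets the standard; on (d) the weight is 17, ≥ 17, so (d) meets the standard.
  All elements met at the final stage.
All stages carried — the franchisor prevails on this issue.
— Issue II —
Stage II.1 — burden on franchisee; standard: the balance of probabilities (weight exceeds 53).
    (e): 79 − 8 = 71 > 53 [met]
    (f): 54 > 53 [met]
  Stage II.1 carried; the burden remains with the franchisee.
Stage II.2 — burden on franchisee; standard: any credible evidence (weight is at least 9).
    (g): 58 − 39 = 19 ≥ 9 [met]
  Stage II.2 is satisfied; the onus moves to the franchisor.
Stage II.3 — burden on franchisor; standard: any credible evidence (weight is at least 9).
    (h): 94 − 93 = 1 < 9 [not met]
    (i): 51 − 50 = 1 < 9 [not met]
  Stage II.3 not carried; the franchisor fails its burden.
The franchisee prevails on this issue.
Per-issue: Issue I → franchisor; Issue II → franchisee. The franchisee must prevail on at least one issue; overall, the franchisee prevails.

franchisee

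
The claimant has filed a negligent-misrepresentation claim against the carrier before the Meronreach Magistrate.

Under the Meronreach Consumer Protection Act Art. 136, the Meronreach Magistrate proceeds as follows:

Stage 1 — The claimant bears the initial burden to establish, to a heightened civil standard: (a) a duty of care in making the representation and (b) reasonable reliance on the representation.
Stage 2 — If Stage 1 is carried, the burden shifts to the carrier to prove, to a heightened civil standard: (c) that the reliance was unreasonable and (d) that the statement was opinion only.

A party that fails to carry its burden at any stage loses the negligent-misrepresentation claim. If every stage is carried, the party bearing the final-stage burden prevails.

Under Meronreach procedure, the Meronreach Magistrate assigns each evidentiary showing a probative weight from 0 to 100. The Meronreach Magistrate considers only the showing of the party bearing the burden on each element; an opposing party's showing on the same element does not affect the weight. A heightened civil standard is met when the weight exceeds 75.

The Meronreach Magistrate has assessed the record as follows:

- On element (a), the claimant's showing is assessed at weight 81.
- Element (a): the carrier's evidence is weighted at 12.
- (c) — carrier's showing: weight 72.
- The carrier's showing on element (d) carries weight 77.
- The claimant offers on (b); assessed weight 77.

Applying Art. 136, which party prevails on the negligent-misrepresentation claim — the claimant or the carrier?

claimant

At Stage 1 the claimant must meet a heightened civil standard (weight exceeds 75): on (a) the weight is 81 (the carrier's 12 is given no effect), which does exceed 75, so (a) meets the standard; on (b) the weight is 77, which does exceed 75, so (b) meets the standard.
  All elements met. The burden passes to the carrier.
At Stage 2 the carrier must meet a heightened civil standard (weight exceeds 75): on (c) the weight is 72, ≤ 75, so (c) does not meet the standard; on (d) the weight is 77, > 75, so (d) meets the standard.
  Stage 2 not carried; the carrier fails its burden.
So the claimant prevails.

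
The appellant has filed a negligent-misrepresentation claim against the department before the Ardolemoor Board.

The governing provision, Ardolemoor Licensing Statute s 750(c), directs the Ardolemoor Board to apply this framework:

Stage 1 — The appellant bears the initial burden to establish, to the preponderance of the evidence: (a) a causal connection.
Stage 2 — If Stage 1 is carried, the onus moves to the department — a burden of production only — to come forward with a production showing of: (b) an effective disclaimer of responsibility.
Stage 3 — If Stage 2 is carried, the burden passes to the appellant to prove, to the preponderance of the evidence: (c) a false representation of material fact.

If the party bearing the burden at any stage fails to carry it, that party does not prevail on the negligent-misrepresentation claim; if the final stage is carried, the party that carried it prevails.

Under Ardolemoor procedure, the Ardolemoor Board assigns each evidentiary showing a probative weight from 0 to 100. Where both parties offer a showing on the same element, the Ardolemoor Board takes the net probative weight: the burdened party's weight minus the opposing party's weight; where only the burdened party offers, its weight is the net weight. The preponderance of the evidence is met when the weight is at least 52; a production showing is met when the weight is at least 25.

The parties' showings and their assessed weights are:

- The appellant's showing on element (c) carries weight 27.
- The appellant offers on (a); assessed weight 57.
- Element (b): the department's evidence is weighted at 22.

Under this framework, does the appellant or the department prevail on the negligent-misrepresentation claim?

appellant

Stage 1 — burden on appellant; standard: the preponderance of the evidence (weight is at least 52).
    (a): 57 ≥ 52 [met]
  Stage 1 is satisfied; the onus moves to the department.
Stage 2 — burden on department; standard: a production showing (weight is at least 25).
    (b): 22 < 25 [not met]
  Stage 2 not carried; the department fails its burden.
So the appellant prevails.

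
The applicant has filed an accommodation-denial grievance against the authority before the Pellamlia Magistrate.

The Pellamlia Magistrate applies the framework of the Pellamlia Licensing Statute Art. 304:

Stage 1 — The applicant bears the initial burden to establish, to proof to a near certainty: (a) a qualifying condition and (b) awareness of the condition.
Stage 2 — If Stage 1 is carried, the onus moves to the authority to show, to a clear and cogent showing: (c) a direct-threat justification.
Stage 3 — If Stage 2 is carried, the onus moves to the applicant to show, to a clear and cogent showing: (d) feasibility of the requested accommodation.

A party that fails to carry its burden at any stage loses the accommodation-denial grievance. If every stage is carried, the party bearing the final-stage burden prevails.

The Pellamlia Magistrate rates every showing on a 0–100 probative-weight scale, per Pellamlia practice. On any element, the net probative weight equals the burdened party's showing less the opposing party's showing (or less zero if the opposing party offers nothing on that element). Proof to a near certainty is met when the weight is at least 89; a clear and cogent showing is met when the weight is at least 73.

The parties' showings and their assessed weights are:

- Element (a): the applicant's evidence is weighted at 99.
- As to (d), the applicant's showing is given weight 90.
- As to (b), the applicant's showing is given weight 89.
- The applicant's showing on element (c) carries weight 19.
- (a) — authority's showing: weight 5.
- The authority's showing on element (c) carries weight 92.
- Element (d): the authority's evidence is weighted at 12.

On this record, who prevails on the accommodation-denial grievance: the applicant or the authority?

Stage 1 — burden on applicant; standard: proof to a near certainty (weight is at least 89).
    (a): 99 − 5 = 94 ≥ 89 [met]
    (b): 89 ≥ 89 [met]
  All elements met. The burden passes to the authority.
Stage 2 — burden on authority; standard: a clear and cogent showing (weight is at least 73).
    (c): 92 − 19 = 73 ≥ 73 [met]
  Stage 2 carried; the burden shifts to the applicant.
Stage 3 — burden on applicant; standard: a clear and cogent showing (weight is at least 73).
    (d): 90 − 12 = 78 ≥ 73 [met]
  The applicant carries the last stage.
All stages carried — the applicant prevails.

applicant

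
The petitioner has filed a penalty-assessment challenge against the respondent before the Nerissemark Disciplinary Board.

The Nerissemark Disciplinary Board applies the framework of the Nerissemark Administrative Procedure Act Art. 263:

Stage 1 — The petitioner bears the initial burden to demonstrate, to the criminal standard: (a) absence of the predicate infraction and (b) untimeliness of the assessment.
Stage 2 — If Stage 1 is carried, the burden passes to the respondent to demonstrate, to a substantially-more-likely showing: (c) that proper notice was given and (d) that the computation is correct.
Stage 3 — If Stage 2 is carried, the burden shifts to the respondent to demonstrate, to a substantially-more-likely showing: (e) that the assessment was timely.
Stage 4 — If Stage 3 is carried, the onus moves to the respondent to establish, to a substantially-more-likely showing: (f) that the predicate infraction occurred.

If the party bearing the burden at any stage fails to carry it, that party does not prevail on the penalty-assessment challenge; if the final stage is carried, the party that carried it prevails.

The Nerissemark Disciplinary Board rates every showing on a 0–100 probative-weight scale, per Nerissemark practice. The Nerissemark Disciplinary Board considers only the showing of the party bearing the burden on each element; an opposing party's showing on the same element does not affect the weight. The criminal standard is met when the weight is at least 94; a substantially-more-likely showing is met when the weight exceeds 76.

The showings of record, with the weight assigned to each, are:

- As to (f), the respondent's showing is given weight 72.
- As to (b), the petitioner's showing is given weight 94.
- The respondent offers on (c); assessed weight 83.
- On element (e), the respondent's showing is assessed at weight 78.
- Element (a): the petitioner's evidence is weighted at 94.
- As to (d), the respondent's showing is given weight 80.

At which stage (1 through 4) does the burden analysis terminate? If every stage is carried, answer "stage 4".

Stage 1 (petitioner, the criminal standard, weight is at least 94): (a) 94 ≥ 94 — meets; (b) 94 ≥ 94 — meets.
  All elements met. The burden passes to the respondent.
Stage 2 (respondent, a substantially-more-likely showing, weight exceeds 76): (c) 83 > 76 — meets; (d) 80 > 76 — meets.
  Stage 2 is satisfied; the respondent continues to bear the burden.
Stage 3 (respondent, a substantially-more-likely showing, weight exceeds 76): (e) 78 > 76 — meets.
  Stage 3 carried; the burden remains with the respondent.
Stage 4 (respondent, a substantially-more-likely showing, weight exceeds 76): (f) 72 ≤ 76 — fails.
  Stage 4 not carried; the respondent fails its burden.
So the petitioner prevails.

stage 4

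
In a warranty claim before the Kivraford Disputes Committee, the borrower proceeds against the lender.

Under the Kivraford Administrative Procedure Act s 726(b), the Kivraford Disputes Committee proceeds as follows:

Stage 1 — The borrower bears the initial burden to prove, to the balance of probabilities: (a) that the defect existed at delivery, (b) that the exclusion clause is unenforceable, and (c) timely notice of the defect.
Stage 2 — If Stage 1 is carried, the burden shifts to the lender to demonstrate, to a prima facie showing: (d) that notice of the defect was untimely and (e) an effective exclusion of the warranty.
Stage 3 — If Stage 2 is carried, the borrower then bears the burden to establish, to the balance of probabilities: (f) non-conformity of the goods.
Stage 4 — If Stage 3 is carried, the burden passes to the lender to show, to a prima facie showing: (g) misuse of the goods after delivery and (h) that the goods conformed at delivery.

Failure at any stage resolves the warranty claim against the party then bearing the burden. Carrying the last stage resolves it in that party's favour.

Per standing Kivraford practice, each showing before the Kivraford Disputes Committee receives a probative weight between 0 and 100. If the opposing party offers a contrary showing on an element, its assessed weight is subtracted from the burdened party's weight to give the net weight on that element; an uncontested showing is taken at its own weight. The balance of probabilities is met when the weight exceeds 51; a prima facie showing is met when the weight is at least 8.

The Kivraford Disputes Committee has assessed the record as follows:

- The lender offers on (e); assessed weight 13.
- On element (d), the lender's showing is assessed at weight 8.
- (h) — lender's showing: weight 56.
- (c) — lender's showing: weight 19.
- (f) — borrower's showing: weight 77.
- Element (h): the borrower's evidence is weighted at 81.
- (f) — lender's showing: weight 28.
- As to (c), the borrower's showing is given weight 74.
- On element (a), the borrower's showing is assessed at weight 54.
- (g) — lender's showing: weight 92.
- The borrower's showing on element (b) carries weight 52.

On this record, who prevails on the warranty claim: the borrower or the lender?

Stage 1 — burden on borrower; standard: the balance of probabilities (weight exceeds 51).
    (a): 54 > 51 [met]
    (b): 52 > 51 [met]
    (c): 74 − 19 = 55 > 51 [met]
  All elements met. The burden passes to the lender.
Stage 2 — burden on lender; standard: a prima facie showing (weight is at least 8).
    (d): 8 ≥ 8 [met]
    (e): 13 ≥ 8 [met]
  Stage 2 carried; the burden shifts to the borrower.
Stage 3 — burden on borrower; standard: the balance of probabilities (weight exceeds 51).
    (f): 77 − 28 = 49 ≤ 51 [not met]
  Not every element is met, so the borrower fails to carry Stage 3.
The analysis ends at Stage 3; the lender prevails.

lender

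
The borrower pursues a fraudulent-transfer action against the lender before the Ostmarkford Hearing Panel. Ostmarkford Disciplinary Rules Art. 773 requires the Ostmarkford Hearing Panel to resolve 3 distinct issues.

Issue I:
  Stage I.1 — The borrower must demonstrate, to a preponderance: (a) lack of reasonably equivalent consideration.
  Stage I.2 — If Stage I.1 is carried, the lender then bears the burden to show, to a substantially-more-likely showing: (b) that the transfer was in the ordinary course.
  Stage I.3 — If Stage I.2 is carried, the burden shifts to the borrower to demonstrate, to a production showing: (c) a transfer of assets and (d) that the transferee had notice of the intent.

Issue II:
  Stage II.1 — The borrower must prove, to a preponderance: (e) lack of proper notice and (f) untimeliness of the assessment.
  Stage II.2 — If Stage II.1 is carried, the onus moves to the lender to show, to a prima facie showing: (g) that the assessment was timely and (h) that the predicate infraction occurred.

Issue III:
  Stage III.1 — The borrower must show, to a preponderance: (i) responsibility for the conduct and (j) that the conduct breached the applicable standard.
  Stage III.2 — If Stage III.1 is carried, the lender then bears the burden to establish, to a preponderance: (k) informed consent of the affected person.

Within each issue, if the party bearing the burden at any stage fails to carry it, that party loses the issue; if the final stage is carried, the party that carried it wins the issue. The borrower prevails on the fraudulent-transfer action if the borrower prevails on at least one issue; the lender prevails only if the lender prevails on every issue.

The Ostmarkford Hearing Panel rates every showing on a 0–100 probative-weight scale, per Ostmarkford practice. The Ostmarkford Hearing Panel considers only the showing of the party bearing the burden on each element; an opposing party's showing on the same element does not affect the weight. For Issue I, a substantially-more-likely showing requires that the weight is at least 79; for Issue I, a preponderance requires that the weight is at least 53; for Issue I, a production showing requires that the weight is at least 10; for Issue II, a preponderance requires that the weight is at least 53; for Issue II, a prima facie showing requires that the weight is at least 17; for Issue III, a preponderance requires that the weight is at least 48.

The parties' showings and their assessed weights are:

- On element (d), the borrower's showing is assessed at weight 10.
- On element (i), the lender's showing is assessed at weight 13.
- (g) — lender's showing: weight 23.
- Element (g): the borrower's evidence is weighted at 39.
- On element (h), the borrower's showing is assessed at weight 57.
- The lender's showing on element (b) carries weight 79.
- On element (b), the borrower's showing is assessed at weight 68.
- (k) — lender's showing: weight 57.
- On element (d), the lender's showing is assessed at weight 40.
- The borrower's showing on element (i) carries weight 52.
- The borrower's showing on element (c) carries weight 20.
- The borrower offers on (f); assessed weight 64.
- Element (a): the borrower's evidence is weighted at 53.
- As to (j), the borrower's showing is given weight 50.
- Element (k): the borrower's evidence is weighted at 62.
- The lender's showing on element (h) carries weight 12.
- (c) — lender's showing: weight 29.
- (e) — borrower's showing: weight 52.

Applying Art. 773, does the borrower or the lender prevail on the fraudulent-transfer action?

— Issue I —
Stage I.1 — burden on borrower; standard: a preponderance (weight is at least 53).
    (a): 53 ≥ 53 [met]
  The borrower carries Stage I.1; the lender now bears the burden.
Stage I.2 — burden on lender; standard: a substantially-more-likely showing (weight is at least 79).
    (b): 79 (borrower's 68 disregarded) ≥ 79 [met]
  Stage I.2 is satisfied; the onus moves to the borrower.
Stage I.3 — burden on borrower; standard: a production showing (weight is at least 10).
    (c): 20 (lender's 29 disregarded) ≥ 10 [met]
    (d): 10 (lender's 40 disregarded) ≥ 10 [met]
  All elements met at the final stage.
Every stage carried; the borrower prevails on this issue.
— Issue II —
Stage II.1 (borrower, a preponderance, weight is at least 53): (e) 52 < 53 — fails; (f) 64 ≥ 53 — meets.
  Stage II.1 not carried; the borrower fails its burden.
So the lender prevails on this issue.
— Issue III —
At Stage III.1 the borrower must meet a preponderance (weight is at least 48): on (i) the weight is 52 (the lender's 13 is given no effect), which does reach 48, so (i) meets the standard; on (j) the weight is 50, which does reach 48, so (j) meets the standard.
  Stage III.1 carried; the burden shifts to the lender.
At Stage III.2 the lender must meet a preponderance (weight is at least 48): on (k) the weight is 57 (the borrower's 62 is given no effect), which does reach 48, so (k) meets the standard.
  The lender carries the last stage.
Every stage carried; the lender prevails on this issue.
Per-issue: Issue I → borrower; Issue II → lender; Issue III → lender. The borrower must prevail on at least one issue; overall, the borrower prevails.

borrower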